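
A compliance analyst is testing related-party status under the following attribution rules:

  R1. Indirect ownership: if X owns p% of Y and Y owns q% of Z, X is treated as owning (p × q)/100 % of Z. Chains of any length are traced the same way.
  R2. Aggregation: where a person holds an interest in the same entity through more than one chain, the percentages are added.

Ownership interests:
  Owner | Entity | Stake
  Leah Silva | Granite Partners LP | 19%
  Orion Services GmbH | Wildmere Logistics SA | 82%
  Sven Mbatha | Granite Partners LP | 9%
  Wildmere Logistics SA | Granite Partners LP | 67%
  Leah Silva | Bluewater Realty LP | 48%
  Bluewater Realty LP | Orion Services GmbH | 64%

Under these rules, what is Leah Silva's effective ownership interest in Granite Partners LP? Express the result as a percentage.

Chain via Bluewater Realty LP → Orion Services GmbH → Wildmere Logistics SA (R1): 48% × 64% × 82% × 67% = 16.877568% of Granite Partners LP.
Direct interest in Granite Partners LP: 19%.
Aggregating (R2): 16.877568% + 19% = 35.877568%.

35.877568%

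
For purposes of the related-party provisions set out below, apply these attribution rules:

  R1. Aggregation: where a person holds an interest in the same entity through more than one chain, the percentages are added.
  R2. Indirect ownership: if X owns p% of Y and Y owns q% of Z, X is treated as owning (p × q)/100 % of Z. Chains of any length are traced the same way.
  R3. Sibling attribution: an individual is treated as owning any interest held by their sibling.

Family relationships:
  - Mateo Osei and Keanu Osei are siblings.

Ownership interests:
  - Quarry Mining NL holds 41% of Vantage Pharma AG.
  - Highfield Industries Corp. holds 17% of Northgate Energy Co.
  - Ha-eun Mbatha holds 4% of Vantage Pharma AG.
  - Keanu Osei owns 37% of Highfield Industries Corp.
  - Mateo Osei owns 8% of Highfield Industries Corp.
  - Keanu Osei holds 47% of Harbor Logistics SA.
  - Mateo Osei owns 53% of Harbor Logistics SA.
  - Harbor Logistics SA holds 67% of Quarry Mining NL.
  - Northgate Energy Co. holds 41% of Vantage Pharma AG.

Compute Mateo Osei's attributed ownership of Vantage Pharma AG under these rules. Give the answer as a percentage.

By sibling attribution (R3), Mateo Osei is treated as also owning Keanu Osei's interest in Highfield Industries Corp, giving 8% + 37% = 45%.
By sibling attribution (R3), Mateo Osei is treated as also owning Keanu Osei's interest in Harbor Logistics SA, giving 53% + 47% = 100%.
Chain via Highfield Industries Corp. → Northgate Energy Co. (R2): 45% × 17% × 41% = 3.1365% of Vantage Pharma AG.
Chain via Harbor Logistics SA → Quarry Mining NL (R2): 100% × 67% × 41% = 27.47% of Vantage Pharma AG.
Aggregating (R1): 3.1365% + 27.47% = 30.6065%.

30.6065%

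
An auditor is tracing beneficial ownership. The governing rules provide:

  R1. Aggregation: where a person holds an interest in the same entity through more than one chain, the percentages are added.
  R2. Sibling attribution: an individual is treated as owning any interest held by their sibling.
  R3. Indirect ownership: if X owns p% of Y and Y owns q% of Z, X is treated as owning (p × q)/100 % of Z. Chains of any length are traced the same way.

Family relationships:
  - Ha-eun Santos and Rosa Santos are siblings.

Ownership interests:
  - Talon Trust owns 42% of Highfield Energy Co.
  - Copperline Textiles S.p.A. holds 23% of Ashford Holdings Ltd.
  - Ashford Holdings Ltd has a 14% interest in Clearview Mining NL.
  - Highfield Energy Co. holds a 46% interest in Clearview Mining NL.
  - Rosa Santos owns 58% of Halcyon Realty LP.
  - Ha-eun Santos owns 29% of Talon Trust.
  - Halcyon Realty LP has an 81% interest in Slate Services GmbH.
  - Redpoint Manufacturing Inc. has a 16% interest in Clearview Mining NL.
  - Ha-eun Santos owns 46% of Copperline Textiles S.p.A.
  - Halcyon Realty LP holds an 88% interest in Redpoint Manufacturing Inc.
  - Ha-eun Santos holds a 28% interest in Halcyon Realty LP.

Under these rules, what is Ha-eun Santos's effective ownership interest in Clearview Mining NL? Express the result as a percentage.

19.1928%

By sibling attribution (R2), Ha-eun Santos is treated as also owning Rosa Santos's interest in Halcyon Realty LP, giving 28% + 58% = 86%.
Chain via Copperline Textiles S.p.A. → Ashford Holdings Ltd (R3): 46% × 23% × 14% = 1.4812% of Clearview Mining NL.
Chain via Halcyon Realty LP → Redpoint Manufacturing Inc. (R3): 86% × 88% × 16% = 12.1088% of Clearview Mining NL.
Chain via Talon Trust → Highfield Energy Co. (R3): 29% × 42% × 46% = 5.6028% of Clearview Mining NL.
Aggregating (R1): 1.4812% + 12.1088% + 5.6028% = 19.1928%.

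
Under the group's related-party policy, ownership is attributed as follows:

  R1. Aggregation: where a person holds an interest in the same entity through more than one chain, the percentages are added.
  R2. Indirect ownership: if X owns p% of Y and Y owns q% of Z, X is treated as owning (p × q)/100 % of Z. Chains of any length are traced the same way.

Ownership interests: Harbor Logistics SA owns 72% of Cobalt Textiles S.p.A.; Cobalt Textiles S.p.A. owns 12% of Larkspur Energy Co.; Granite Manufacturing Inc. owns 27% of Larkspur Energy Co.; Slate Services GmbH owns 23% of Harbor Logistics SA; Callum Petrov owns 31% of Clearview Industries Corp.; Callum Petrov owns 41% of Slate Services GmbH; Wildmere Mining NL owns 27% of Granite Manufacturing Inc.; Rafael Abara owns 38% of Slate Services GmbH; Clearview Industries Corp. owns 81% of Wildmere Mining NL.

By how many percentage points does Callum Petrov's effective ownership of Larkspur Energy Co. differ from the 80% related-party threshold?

77.354729

Chain via Slate Services GmbH → Harbor Logistics SA → Cobalt Textiles S.p.A. (R2): 41% × 23% × 72% × 12% = 0.814752% of Larkspur Energy Co.
Chain via Clearview Industries Corp. → Wildmere Mining NL → Granite Manufacturing Inc. (R2): 31% × 81% × 27% × 27% = 1.830519% of Larkspur Energy Co.
Aggregating (R1): 0.814752% + 1.830519% = 2.645271%.
2.645271% falls short of the 80% threshold by 77.354729 percentage points.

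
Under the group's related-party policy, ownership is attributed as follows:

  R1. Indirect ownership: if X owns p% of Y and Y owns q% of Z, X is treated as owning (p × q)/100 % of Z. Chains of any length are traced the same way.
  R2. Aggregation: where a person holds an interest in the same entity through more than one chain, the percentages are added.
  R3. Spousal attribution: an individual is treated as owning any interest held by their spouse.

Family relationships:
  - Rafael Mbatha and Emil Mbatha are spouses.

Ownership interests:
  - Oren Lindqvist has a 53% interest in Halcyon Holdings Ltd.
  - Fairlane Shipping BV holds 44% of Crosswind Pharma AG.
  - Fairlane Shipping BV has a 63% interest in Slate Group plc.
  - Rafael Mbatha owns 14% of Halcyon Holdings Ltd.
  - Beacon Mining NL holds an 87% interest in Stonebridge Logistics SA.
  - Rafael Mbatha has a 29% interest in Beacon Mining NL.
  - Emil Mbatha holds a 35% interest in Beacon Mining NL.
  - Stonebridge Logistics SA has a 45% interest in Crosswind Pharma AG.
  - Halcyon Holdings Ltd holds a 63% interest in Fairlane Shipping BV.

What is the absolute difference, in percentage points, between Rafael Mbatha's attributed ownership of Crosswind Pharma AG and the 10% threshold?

By spousal attribution (R3), Rafael Mbatha is treated as also owning Emil Mbatha's interest in Beacon Mining NL, giving 29% + 35% = 64%.
Chain via Halcyon Holdings Ltd → Fairlane Shipping BV (R1): 14% × 63% × 44% = 3.8808% of Crosswind Pharma AG.
Chain via Beacon Mining NL → Stonebridge Logistics SA (R1): 64% × 87% × 45% = 25.056% of Crosswind Pharma AG.
Aggregating (R2): 3.8808% + 25.056% = 28.9368%.
28.9368% exceeds the 10% threshold by 18.9368 percentage points.

18.9368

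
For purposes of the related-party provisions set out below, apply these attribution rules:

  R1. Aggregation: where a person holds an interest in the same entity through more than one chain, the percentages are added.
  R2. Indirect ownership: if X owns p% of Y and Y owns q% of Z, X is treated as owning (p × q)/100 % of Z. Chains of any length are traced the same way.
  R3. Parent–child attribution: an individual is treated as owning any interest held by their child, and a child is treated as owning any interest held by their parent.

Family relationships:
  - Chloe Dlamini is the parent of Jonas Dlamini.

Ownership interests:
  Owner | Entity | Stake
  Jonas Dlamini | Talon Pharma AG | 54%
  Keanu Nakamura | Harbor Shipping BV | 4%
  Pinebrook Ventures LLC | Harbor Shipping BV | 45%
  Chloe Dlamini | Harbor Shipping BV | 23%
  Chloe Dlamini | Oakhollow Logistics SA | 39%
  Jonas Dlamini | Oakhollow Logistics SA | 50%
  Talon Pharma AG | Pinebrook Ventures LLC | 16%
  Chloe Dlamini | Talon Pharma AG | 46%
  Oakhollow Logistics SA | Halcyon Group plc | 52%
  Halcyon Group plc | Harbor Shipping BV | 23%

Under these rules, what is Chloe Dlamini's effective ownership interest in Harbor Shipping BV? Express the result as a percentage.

By parent–child attribution (R3), Chloe Dlamini is treated as also owning Jonas Dlamini's interest in Talon Pharma AG, giving 46% + 54% = 100%.
By parent–child attribution (R3), Chloe Dlamini is treated as also owning Jonas Dlamini's interest in Oakhollow Logistics SA, giving 39% + 50% = 89%.
Chain via Talon Pharma AG → Pinebrook Ventures LLC (R2): 100% × 16% × 45% = 7.2% of Harbor Shipping BV.
Chain via Oakhollow Logistics SA → Halcyon Group plc (R2): 89% × 52% × 23% = 10.6444% of Harbor Shipping BV.
Direct interest in Harbor Shipping BV: 23%.
Aggregating (R1): 7.2% + 10.6444% + 23% = 40.8444%.

40.8444%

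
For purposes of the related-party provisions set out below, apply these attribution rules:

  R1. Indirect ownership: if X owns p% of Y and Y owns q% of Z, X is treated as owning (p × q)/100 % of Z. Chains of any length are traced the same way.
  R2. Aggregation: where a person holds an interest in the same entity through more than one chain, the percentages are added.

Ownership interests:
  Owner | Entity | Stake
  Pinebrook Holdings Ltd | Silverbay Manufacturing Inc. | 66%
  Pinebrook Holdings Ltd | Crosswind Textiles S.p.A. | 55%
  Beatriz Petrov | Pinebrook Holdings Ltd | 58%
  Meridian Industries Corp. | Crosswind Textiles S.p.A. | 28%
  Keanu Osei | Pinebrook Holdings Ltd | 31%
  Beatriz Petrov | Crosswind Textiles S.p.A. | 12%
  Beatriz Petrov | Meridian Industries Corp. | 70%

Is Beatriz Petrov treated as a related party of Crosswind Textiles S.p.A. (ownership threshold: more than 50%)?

Yes

Chain via Pinebrook Holdings Ltd (R1): 58% × 55% = 31.9% of Crosswind Textiles S.p.A.
Chain via Meridian Industries Corp. (R1): 70% × 28% = 19.6% of Crosswind Textiles S.p.A.
Direct interest in Crosswind Textiles S.p.A: 12%.
Aggregating (R2): 31.9% + 19.6% + 12% = 63.5%.
63.5% exceeds the 50% threshold, so Beatriz is a related party to Crosswind Textiles S.p.A.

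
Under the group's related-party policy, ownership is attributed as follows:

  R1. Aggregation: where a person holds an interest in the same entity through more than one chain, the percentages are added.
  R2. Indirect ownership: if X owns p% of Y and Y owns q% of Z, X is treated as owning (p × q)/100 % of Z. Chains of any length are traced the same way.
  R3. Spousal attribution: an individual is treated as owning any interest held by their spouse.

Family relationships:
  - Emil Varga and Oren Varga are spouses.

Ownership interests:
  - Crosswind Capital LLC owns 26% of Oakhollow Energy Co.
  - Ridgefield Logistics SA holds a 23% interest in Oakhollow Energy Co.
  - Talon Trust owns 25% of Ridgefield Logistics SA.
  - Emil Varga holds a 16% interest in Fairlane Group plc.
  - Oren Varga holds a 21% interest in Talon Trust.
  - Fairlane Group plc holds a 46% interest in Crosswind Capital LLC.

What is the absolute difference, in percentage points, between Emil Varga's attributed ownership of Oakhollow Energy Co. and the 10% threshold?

By spousal attribution (R3), Emil Varga is treated as owning Oren Varga's 21% interest in Talon Trust.
Chain via Fairlane Group plc → Crosswind Capital LLC (R2): 16% × 46% × 26% = 1.9136% of Oakhollow Energy Co.
Chain via Talon Trust → Ridgefield Logistics SA (R2): 21% × 25% × 23% = 1.2075% of Oakhollow Energy Co.
Aggregating (R1): 1.9136% + 1.2075% = 3.1211%.
3.1211% falls short of the 10% threshold by 6.8789 percentage points.

6.8789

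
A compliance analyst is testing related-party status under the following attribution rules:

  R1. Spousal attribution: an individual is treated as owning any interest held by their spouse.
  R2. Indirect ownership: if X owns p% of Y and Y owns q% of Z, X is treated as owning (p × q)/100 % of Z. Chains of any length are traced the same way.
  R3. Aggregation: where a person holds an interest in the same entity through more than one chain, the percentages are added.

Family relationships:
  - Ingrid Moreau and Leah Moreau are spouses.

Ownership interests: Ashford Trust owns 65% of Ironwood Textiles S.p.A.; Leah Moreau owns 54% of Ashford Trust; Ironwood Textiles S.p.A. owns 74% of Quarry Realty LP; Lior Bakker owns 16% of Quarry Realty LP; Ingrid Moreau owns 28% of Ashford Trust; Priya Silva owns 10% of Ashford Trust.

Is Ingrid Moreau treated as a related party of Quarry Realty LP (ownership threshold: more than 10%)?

Yes

By spousal attribution (R1), Ingrid Moreau is treated as also owning Leah Moreau's interest in Ashford Trust, giving 28% + 54% = 82%.
Chain via Ashford Trust → Ironwood Textiles S.p.A. (R2): 82% × 65% × 74% = 39.442% of Quarry Realty LP.
39.442% exceeds the 10% threshold, so Ingrid is a related party to Quarry Realty LP.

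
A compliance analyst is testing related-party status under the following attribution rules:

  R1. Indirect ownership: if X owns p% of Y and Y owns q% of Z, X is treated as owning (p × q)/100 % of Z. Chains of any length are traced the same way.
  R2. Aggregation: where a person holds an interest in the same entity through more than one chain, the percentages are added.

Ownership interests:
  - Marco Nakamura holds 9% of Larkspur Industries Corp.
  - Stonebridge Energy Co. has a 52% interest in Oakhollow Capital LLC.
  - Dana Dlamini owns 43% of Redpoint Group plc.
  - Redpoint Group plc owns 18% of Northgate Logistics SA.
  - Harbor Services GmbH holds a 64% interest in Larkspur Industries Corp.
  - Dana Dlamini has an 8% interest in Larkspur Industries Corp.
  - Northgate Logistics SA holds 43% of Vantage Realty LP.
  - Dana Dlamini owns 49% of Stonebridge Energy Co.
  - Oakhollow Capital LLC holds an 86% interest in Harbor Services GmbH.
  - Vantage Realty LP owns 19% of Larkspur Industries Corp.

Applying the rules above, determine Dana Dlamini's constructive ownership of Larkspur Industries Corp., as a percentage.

Chain via Stonebridge Energy Co. → Oakhollow Capital LLC → Harbor Services GmbH (R1): 49% × 52% × 86% × 64% = 14.024192% of Larkspur Industries Corp.
Chain via Redpoint Group plc → Northgate Logistics SA → Vantage Realty LP (R1): 43% × 18% × 43% × 19% = 0.632358% of Larkspur Industries Corp.
Direct interest in Larkspur Industries Corp: 8%.
Aggregating (R2): 14.024192% + 0.632358% + 8% = 22.65655%.

22.65655%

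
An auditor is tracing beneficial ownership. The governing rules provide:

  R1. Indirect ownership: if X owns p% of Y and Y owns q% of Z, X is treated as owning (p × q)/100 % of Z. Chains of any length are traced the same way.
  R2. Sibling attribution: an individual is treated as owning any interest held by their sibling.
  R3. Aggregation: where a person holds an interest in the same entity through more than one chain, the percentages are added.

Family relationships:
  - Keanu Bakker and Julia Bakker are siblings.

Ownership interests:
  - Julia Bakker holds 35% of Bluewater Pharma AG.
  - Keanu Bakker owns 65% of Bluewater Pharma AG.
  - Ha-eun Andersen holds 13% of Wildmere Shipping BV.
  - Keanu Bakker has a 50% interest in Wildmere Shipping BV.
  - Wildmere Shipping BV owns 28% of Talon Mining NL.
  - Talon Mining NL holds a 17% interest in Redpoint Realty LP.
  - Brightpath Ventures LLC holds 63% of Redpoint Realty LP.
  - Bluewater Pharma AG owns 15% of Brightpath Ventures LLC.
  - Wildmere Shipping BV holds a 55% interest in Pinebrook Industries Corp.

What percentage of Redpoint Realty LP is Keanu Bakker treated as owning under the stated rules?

By sibling attribution (R2), Keanu Bakker is treated as also owning Julia Bakker's interest in Bluewater Pharma AG, giving 65% + 35% = 100%.
Chain via Bluewater Pharma AG → Brightpath Ventures LLC (R1): 100% × 15% × 63% = 9.45% of Redpoint Realty LP.
Chain via Wildmere Shipping BV → Talon Mining NL (R1): 50% × 28% × 17% = 2.38% of Redpoint Realty LP.
Aggregating (R3): 9.45% + 2.38% = 11.83%.

11.83%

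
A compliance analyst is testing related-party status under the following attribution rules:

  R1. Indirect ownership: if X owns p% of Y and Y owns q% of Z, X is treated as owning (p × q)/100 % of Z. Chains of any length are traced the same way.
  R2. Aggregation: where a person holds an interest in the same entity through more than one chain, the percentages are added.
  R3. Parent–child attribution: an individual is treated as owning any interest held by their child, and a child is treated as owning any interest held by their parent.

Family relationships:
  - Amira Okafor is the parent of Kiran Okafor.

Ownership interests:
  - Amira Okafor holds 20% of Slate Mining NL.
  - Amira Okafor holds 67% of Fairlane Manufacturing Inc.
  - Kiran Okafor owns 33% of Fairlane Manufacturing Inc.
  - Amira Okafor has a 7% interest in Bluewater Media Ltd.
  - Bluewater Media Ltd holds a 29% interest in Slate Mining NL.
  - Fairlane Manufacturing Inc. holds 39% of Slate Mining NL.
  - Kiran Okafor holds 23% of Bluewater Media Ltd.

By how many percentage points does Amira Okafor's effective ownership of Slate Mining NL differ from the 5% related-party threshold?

By parent–child attribution (R3), Amira Okafor is treated as also owning Kiran Okafor's interest in Fairlane Manufacturing Inc, giving 67% + 33% = 100%.
By parent–child attribution (R3), Amira Okafor is treated as also owning Kiran Okafor's interest in Bluewater Media Ltd, giving 7% + 23% = 30%.
Chain via Fairlane Manufacturing Inc. (R1): 100% × 39% = 39% of Slate Mining NL.
Chain via Bluewater Media Ltd (R1): 30% × 29% = 8.7% of Slate Mining NL.
Direct interest in Slate Mining NL: 20%.
Aggregating (R2): 39% + 8.7% + 20% = 67.7%.
67.7% exceeds the 5% threshold by 62.7 percentage points.

62.7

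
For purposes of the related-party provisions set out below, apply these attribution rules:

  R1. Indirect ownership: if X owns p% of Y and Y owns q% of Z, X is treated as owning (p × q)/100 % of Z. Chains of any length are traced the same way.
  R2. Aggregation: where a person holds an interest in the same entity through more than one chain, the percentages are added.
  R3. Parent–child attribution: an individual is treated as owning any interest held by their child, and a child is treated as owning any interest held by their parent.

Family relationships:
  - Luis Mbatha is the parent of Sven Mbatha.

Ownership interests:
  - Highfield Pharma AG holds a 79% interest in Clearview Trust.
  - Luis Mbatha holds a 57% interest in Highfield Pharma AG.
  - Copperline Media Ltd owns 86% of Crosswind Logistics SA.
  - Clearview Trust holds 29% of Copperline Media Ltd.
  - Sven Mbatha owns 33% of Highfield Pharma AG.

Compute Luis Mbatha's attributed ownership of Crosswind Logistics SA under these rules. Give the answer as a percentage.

By parent–child attribution (R3), Luis Mbatha is treated as also owning Sven Mbatha's interest in Highfield Pharma AG, giving 57% + 33% = 90%.
Chain via Highfield Pharma AG → Clearview Trust → Copperline Media Ltd (R1): 90% × 79% × 29% × 86% = 17.73234% of Crosswind Logistics SA.

17.73234%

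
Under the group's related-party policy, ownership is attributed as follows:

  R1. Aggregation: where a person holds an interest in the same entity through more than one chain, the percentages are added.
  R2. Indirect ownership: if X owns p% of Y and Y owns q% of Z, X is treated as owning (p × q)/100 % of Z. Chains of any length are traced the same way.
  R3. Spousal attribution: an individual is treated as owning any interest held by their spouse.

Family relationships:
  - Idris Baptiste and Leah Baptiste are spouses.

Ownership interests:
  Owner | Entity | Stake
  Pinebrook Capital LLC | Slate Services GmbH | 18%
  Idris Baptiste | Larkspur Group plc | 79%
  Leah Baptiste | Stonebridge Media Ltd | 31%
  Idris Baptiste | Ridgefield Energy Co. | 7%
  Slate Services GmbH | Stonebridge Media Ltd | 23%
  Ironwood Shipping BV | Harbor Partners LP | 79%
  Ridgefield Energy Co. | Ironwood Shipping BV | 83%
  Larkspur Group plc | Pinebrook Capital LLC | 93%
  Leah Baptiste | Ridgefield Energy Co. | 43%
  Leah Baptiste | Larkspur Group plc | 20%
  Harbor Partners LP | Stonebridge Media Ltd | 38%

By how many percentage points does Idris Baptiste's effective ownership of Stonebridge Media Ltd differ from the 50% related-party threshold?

2.730002

By spousal attribution (R3), Idris Baptiste is treated as also owning Leah Baptiste's interest in Larkspur Group plc, giving 79% + 20% = 99%.
By spousal attribution (R3), Idris Baptiste is treated as also owning Leah Baptiste's interest in Ridgefield Energy Co, giving 7% + 43% = 50%.
By spousal attribution (R3), Idris Baptiste is treated as owning Leah Baptiste's 31% interest in Stonebridge Media Ltd.
Chain via Larkspur Group plc → Pinebrook Capital LLC → Slate Services GmbH (R2): 99% × 93% × 18% × 23% = 3.811698% of Stonebridge Media Ltd.
Chain via Ridgefield Energy Co. → Ironwood Shipping BV → Harbor Partners LP (R2): 50% × 83% × 79% × 38% = 12.4583% of Stonebridge Media Ltd.
Direct interest in Stonebridge Media Ltd: 31%.
Aggregating (R1): 3.811698% + 12.4583% + 31% = 47.269998%.
47.269998% falls short of the 50% threshold by 2.730002 percentage points.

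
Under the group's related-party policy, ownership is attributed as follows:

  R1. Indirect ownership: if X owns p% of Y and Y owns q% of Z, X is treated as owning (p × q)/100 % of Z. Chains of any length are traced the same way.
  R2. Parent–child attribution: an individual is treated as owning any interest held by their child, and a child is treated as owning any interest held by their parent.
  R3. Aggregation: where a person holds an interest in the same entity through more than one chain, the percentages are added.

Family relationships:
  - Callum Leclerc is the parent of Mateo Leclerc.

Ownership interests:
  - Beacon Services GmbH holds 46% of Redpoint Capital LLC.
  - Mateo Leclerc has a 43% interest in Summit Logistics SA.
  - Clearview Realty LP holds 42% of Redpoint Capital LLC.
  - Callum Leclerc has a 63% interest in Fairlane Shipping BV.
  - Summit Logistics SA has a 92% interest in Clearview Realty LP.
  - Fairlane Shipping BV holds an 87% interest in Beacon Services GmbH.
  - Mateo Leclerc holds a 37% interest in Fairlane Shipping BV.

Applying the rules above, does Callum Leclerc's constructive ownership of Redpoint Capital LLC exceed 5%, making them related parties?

By parent–child attribution (R2), Callum Leclerc is treated as also owning Mateo Leclerc's interest in Fairlane Shipping BV, giving 63% + 37% = 100%.
By parent–child attribution (R2), Callum Leclerc is treated as owning Mateo Leclerc's 43% interest in Summit Logistics SA.
Chain via Fairlane Shipping BV → Beacon Services GmbH (R1): 100% × 87% × 46% = 40.02% of Redpoint Capital LLC.
Chain via Summit Logistics SA → Clearview Realty LP (R1): 43% × 92% × 42% = 16.6152% of Redpoint Capital LLC.
Aggregating (R3): 40.02% + 16.6152% = 56.6352%.
56.6352% exceeds the 5% threshold, so Callum is a related party to Redpoint Capital LLC.

Yes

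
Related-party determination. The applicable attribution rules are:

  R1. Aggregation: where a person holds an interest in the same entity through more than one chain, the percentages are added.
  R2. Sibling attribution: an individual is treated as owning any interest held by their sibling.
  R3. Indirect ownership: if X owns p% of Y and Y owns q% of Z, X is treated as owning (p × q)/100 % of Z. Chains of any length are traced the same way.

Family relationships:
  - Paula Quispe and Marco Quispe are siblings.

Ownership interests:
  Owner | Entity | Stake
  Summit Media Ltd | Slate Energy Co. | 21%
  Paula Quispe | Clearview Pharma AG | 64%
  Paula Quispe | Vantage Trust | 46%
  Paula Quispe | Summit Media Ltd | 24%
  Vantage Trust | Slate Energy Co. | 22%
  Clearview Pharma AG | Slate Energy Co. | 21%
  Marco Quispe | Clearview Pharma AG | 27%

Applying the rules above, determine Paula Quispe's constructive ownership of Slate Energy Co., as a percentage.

34.27%

By sibling attribution (R2), Paula Quispe is treated as also owning Marco Quispe's interest in Clearview Pharma AG, giving 64% + 27% = 91%.
Chain via Summit Media Ltd (R3): 24% × 21% = 5.04% of Slate Energy Co.
Chain via Clearview Pharma AG (R3): 91% × 21% = 19.11% of Slate Energy Co.
Chain via Vantage Trust (R3): 46% × 22% = 10.12% of Slate Energy Co.
Aggregating (R1): 5.04% + 19.11% + 10.12% = 34.27%.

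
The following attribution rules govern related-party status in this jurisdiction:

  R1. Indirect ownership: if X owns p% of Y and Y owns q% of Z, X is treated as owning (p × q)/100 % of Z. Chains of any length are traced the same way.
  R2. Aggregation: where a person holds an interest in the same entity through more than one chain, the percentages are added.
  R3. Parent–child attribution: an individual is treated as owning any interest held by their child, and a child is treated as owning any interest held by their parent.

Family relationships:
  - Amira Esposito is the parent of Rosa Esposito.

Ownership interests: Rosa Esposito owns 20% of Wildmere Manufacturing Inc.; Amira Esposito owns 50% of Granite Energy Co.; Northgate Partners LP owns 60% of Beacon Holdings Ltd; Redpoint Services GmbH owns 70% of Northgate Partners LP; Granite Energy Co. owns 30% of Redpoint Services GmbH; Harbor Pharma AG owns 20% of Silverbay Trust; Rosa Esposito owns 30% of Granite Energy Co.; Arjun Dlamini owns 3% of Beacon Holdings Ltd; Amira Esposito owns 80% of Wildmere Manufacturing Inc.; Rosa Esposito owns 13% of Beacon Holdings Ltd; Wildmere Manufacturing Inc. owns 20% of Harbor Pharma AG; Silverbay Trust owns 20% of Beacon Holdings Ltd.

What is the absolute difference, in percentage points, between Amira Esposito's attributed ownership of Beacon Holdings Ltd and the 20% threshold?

3.88

By parent–child attribution (R3), Amira Esposito is treated as also owning Rosa Esposito's interest in Granite Energy Co, giving 50% + 30% = 80%.
By parent–child attribution (R3), Amira Esposito is treated as also owning Rosa Esposito's interest in Wildmere Manufacturing Inc, giving 80% + 20% = 100%.
By parent–child attribution (R3), Amira Esposito is treated as owning Rosa Esposito's 13% interest in Beacon Holdings Ltd.
Chain via Granite Energy Co. → Redpoint Services GmbH → Northgate Partners LP (R1): 80% × 30% × 70% × 60% = 10.08% of Beacon Holdings Ltd.
Chain via Wildmere Manufacturing Inc. → Harbor Pharma AG → Silverbay Trust (R1): 100% × 20% × 20% × 20% = 0.8% of Beacon Holdings Ltd.
Direct interest in Beacon Holdings Ltd: 13%.
Aggregating (R2): 10.08% + 0.8% + 13% = 23.88%.
23.88% exceeds the 20% threshold by 3.88 percentage points.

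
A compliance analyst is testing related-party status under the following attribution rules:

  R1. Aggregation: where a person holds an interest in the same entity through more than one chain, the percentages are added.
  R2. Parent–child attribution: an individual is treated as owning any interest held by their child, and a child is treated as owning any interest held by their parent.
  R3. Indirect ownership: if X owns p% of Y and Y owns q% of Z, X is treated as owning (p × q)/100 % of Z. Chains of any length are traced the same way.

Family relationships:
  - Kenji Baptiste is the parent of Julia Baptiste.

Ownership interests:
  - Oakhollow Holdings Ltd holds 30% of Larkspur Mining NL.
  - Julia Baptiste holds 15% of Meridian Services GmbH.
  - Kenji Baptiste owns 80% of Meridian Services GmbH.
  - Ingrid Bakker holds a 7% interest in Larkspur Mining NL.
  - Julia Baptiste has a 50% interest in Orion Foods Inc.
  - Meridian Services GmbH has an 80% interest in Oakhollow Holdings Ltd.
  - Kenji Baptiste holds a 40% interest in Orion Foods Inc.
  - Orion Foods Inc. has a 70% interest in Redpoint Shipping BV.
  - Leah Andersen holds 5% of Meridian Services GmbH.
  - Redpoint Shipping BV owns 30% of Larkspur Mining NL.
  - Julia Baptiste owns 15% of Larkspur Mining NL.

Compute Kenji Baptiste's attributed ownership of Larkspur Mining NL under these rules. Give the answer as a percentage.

56.7%

By parent–child attribution (R2), Kenji Baptiste is treated as also owning Julia Baptiste's interest in Orion Foods Inc, giving 40% + 50% = 90%.
By parent–child attribution (R2), Kenji Baptiste is treated as also owning Julia Baptiste's interest in Meridian Services GmbH, giving 80% + 15% = 95%.
By parent–child attribution (R2), Kenji Baptiste is treated as owning Julia Baptiste's 15% interest in Larkspur Mining NL.
Chain via Orion Foods Inc. → Redpoint Shipping BV (R3): 90% × 70% × 30% = 18.9% of Larkspur Mining NL.
Chain via Meridian Services GmbH → Oakhollow Holdings Ltd (R3): 95% × 80% × 30% = 22.8% of Larkspur Mining NL.
Direct interest in Larkspur Mining NL: 15%.
Aggregating (R1): 18.9% + 22.8% + 15% = 56.7%.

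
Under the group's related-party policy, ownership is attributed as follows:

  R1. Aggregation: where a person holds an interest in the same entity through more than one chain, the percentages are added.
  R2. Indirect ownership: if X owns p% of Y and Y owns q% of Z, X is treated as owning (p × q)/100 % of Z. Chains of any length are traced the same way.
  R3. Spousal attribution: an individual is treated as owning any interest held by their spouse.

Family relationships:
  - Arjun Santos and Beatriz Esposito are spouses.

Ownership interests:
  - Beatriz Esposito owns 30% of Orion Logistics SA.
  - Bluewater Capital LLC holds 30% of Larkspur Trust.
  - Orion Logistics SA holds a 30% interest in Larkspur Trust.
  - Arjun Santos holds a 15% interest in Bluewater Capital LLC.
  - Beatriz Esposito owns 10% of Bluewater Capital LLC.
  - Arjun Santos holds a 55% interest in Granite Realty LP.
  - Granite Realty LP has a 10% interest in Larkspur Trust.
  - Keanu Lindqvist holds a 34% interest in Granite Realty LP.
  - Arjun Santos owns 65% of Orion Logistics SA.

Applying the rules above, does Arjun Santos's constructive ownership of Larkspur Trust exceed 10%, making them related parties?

By spousal attribution (R3), Arjun Santos is treated as also owning Beatriz Esposito's interest in Orion Logistics SA, giving 65% + 30% = 95%.
By spousal attribution (R3), Arjun Santos is treated as also owning Beatriz Esposito's interest in Bluewater Capital LLC, giving 15% + 10% = 25%.
Chain via Orion Logistics SA (R2): 95% × 30% = 28.5% of Larkspur Trust.
Chain via Bluewater Capital LLC (R2): 25% × 30% = 7.5% of Larkspur Trust.
Chain via Granite Realty LP (R2): 55% × 10% = 5.5% of Larkspur Trust.
Aggregating (R1): 28.5% + 7.5% + 5.5% = 41.5%.
41.5% exceeds the 10% threshold, so Arjun is a related party to Larkspur Trust.

Yes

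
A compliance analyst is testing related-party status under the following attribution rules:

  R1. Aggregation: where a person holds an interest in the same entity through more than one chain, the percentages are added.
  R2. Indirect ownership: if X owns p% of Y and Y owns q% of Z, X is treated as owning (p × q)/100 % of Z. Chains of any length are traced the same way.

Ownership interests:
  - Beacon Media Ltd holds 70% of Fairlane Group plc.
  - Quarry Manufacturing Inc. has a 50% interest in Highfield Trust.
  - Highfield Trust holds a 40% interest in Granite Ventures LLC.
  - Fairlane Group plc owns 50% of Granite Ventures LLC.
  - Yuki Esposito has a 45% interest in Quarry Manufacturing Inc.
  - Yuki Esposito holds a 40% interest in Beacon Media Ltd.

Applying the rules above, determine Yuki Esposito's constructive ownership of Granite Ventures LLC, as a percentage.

23%

Chain via Beacon Media Ltd → Fairlane Group plc (R2): 40% × 70% × 50% = 14% of Granite Ventures LLC.
Chain via Quarry Manufacturing Inc. → Highfield Trust (R2): 45% × 50% × 40% = 9% of Granite Ventures LLC.
Aggregating (R1): 14% + 9% = 23%.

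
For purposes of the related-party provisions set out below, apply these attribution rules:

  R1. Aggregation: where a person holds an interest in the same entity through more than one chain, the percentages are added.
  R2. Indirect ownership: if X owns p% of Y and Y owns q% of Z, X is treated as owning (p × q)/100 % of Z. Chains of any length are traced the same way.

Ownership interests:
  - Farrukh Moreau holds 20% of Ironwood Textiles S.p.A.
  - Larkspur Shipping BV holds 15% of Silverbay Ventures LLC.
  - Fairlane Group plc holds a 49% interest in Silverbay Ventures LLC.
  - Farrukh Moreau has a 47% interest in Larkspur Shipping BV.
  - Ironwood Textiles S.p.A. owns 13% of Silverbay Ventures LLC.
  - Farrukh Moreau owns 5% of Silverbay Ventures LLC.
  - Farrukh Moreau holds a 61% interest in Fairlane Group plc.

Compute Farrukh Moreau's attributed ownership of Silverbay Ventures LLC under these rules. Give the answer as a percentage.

Chain via Ironwood Textiles S.p.A. (R2): 20% × 13% = 2.6% of Silverbay Ventures LLC.
Chain via Fairlane Group plc (R2): 61% × 49% = 29.89% of Silverbay Ventures LLC.
Chain via Larkspur Shipping BV (R2): 47% × 15% = 7.05% of Silverbay Ventures LLC.
Direct interest in Silverbay Ventures LLC: 5%.
Aggregating (R1): 2.6% + 29.89% + 7.05% + 5% = 44.54%.

44.54%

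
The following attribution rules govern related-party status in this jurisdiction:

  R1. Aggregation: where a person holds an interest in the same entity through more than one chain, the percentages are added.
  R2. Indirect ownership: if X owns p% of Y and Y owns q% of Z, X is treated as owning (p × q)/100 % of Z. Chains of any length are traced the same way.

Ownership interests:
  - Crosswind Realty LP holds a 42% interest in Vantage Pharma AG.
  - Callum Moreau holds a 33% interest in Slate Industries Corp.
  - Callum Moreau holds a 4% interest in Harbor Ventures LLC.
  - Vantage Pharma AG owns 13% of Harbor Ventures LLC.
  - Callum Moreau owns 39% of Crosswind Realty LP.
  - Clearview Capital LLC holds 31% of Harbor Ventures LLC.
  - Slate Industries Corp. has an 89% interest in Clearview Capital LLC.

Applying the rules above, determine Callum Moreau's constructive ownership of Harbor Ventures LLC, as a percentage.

15.2341%

Chain via Slate Industries Corp. → Clearview Capital LLC (R2): 33% × 89% × 31% = 9.1047% of Harbor Ventures LLC.
Chain via Crosswind Realty LP → Vantage Pharma AG (R2): 39% × 42% × 13% = 2.1294% of Harbor Ventures LLC.
Direct interest in Harbor Ventures LLC: 4%.
Aggregating (R1): 9.1047% + 2.1294% + 4% = 15.2341%.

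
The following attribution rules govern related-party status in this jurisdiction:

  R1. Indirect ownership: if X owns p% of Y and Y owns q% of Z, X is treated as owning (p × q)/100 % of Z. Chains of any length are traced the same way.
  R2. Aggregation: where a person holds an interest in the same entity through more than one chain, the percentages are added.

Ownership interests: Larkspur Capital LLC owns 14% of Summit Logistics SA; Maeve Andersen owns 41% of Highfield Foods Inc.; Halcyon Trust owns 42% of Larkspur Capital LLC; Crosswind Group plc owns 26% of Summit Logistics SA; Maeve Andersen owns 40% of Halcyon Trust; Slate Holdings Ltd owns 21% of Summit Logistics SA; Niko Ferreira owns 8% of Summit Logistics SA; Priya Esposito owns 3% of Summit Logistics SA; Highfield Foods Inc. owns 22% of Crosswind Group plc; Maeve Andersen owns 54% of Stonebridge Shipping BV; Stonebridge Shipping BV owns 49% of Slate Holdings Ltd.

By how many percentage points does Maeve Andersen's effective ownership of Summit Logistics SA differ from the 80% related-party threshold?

Chain via Highfield Foods Inc. → Crosswind Group plc (R1): 41% × 22% × 26% = 2.3452% of Summit Logistics SA.
Chain via Halcyon Trust → Larkspur Capital LLC (R1): 40% × 42% × 14% = 2.352% of Summit Logistics SA.
Chain via Stonebridge Shipping BV → Slate Holdings Ltd (R1): 54% × 49% × 21% = 5.5566% of Summit Logistics SA.
Aggregating (R2): 2.3452% + 2.352% + 5.5566% = 10.2538%.
10.2538% falls short of the 80% threshold by 69.7462 percentage points.

69.7462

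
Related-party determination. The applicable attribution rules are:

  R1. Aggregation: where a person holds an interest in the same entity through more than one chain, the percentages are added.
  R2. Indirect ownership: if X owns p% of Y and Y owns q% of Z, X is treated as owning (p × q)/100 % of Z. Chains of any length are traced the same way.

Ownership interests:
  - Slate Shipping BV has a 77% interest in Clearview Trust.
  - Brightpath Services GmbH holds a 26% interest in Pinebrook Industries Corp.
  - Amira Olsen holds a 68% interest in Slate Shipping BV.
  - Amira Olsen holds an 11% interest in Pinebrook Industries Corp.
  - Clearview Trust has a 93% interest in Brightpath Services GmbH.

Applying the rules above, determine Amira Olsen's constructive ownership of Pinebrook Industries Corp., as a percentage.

Chain via Slate Shipping BV → Clearview Trust → Brightpath Services GmbH (R2): 68% × 77% × 93% × 26% = 12.660648% of Pinebrook Industries Corp.
Direct interest in Pinebrook Industries Corp: 11%.
Aggregating (R1): 12.660648% + 11% = 23.660648%.

23.660648%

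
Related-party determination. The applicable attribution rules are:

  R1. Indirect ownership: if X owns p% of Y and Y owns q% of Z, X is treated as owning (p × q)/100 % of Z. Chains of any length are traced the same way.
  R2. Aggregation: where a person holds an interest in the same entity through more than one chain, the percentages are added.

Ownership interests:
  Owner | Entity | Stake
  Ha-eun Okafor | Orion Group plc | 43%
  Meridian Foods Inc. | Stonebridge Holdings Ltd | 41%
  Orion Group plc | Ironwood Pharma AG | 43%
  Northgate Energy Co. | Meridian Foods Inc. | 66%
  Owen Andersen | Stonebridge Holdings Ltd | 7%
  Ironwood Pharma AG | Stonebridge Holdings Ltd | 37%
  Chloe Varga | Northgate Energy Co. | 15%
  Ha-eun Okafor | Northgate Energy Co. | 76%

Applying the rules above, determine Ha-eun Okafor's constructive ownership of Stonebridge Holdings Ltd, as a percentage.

Chain via Orion Group plc → Ironwood Pharma AG (R1): 43% × 43% × 37% = 6.8413% of Stonebridge Holdings Ltd.
Chain via Northgate Energy Co. → Meridian Foods Inc. (R1): 76% × 66% × 41% = 20.5656% of Stonebridge Holdings Ltd.
Aggregating (R2): 6.8413% + 20.5656% = 27.4069%.

27.4069%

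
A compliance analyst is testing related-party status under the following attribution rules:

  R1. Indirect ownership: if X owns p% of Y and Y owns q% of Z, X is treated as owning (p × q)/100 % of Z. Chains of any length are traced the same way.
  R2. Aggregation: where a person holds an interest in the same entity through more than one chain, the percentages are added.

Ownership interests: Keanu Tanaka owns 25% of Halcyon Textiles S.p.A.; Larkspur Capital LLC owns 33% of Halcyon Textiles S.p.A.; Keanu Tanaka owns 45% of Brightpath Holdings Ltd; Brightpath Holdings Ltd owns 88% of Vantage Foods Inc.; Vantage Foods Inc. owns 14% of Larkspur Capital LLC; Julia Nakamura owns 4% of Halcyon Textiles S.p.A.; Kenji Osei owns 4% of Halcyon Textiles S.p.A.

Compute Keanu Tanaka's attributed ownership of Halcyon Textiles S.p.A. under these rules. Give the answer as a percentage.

Chain via Brightpath Holdings Ltd → Vantage Foods Inc. → Larkspur Capital LLC (R1): 45% × 88% × 14% × 33% = 1.82952% of Halcyon Textiles S.p.A.
Direct interest in Halcyon Textiles S.p.A: 25%.
Aggregating (R2): 1.82952% + 25% = 26.82952%.

26.82952%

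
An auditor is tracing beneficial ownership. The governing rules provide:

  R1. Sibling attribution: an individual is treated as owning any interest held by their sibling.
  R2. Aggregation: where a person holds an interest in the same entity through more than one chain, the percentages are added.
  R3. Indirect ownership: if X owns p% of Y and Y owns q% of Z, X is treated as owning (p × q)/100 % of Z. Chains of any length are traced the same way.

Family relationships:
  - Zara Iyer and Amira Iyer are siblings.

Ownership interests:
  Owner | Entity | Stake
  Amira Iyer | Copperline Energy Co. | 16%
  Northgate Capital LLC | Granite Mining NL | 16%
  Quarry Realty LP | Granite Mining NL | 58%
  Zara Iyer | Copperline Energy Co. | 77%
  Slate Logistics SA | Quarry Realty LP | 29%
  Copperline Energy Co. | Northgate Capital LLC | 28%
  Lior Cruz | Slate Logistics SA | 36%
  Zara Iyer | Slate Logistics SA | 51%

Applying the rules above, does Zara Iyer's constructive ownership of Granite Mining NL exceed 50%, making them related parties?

By sibling attribution (R1), Zara Iyer is treated as also owning Amira Iyer's interest in Copperline Energy Co, giving 77% + 16% = 93%.
Chain via Slate Logistics SA → Quarry Realty LP (R3): 51% × 29% × 58% = 8.5782% of Granite Mining NL.
Chain via Copperline Energy Co. → Northgate Capital LLC (R3): 93% × 28% × 16% = 4.1664% of Granite Mining NL.
Aggregating (R2): 8.5782% + 4.1664% = 12.7446%.
12.7446% does not exceed the 50% threshold, so Zara is not a related party to Granite Mining NL.

No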